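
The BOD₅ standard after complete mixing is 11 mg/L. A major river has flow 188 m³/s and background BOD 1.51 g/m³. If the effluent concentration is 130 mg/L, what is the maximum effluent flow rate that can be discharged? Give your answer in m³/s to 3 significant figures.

15.0 m³/s

Mass balance at complete mixing: C_std·(Q_w + Q_r) = Q_w·C_e + Q_r·C_b.
Rearranging, Q_w = Q_r·(C_std − C_b)/(C_e − C_std) = 188·(11 − 1.51) / (130 − 11) = 14.99 m³/s.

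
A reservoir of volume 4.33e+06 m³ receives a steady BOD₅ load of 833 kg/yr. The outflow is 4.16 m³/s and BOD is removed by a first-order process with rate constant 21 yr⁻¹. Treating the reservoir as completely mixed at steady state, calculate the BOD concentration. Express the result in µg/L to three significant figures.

Outflow Q = 4.16 m³/s × 3.156e+07 s/yr = 1.313e+08 m³/yr.
Steady-state CSTR mass balance: W = Q·C + k·V·C, so C = W/(Q + kV).
Q + kV = 1.313e+08 + 21·4.33e+06 = 2.222e+08 m³/yr.
C = 833/2.222e+08 = 3.749e-06 kg/m³ = 0.003749 mg/L = 3.749 µg/L.

3.75 µg/L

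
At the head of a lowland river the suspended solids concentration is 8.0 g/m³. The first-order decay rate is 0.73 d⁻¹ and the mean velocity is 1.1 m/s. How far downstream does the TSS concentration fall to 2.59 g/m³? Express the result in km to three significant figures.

147 km

From C = C₀·e^(−kt), t = ln(C₀/C)/k = ln(8.0/2.59)/0.73 = 1.128/0.73 = 1.545 d.
Distance = v·t = 1.1 m/s × 1.335e+05 s = 1.468e+05 m = 146.8 km.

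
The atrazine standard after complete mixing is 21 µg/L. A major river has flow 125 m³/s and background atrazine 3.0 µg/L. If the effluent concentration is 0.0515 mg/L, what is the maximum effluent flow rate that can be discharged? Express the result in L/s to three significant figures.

3.0 µg/L = 0.003 mg/L.
21 µg/L = 0.021 mg/L.
Mass balance at complete mixing: C_std·(Q_w + Q_r) = Q_w·C_e + Q_r·C_b.
Rearranging, Q_w = Q_r·(C_std − C_b)/(C_e − C_std) = 125·(0.021 − 0.003) / (0.0515 − 0.021) = 73.77 m³/s.
= 7.377e+04 L/s.

73800 L/s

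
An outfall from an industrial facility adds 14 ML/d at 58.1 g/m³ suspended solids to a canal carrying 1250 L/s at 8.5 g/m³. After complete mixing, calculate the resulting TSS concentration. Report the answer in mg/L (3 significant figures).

14 ML/d = 0.162 m³/s.
1250 L/s = 1.25 m³/s.
Flow-weighted mixing gives C = (0.162·58.1 + 1.25·8.5) / (0.162 + 1.25) = 20.04/1.412 = 14.19 mg/L.

14.2 mg/L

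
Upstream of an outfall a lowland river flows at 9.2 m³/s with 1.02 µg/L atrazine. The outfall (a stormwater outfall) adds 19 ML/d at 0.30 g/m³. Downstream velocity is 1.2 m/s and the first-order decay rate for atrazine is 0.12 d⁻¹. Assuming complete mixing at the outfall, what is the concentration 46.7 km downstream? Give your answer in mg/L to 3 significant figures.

19 ML/d = 0.2199 m³/s.
1.02 µg/L = 0.00102 mg/L.
After complete mixing, C₀ = (0.2199·0.3 + 9.2·0.00102) / 9.42 = 0.008 mg/L.
Travel time t = 4.67e+04 m / 1.2 m/s = 3.892e+04 s = 0.4504 d.
C = 0.008·exp(−0.12·0.4504) = 0.008·0.9474 = 0.007579 mg/L.

0.00758 mg/L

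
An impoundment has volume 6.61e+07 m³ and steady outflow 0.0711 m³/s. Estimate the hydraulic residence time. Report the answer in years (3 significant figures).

29.5 yr

Q = 0.0711 m³/s × 3.156e+07 s/yr = 2.244e+06 m³/yr.
Hydraulic residence time τ = V/Q = 6.61e+07/2.244e+06 = 29.46 yr.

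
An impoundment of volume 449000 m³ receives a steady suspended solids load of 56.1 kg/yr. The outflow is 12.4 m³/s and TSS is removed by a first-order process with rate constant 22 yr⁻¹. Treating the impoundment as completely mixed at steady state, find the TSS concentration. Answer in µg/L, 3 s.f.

Outflow Q = 12.4 m³/s × 3.156e+07 s/yr = 3.913e+08 m³/yr.
Steady-state CSTR mass balance: W = Q·C + k·V·C, so C = W/(Q + kV).
Q + kV = 3.913e+08 + 22·449000 = 4.012e+08 m³/yr.
C = 56.1/4.012e+08 = 1.398e-07 kg/m³ = 0.0001398 mg/L = 0.1398 µg/L.

0.140 µg/L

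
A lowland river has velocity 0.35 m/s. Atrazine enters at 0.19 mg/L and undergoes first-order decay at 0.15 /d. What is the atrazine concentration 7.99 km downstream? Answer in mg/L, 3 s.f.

Travel time t = 7.99 km / 0.35 m/s = 7990/0.35 = 2.283e+04 s = 0.2642 d.
First-order decay: C = 0.19·exp(−0.15·0.2642) = 0.19·0.9611 = 0.1826 mg/L.

0.183 mg/L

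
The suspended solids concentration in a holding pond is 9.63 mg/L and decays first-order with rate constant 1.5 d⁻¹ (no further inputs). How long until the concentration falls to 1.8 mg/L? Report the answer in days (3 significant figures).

1.12 d

t = ln(C₀/C)/k = ln(9.63/1.8)/1.5 = 1.677/1.5 = 1.118 d.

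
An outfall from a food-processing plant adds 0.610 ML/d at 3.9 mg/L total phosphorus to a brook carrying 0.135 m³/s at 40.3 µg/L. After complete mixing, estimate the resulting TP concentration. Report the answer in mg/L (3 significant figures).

0.232 mg/L

0.610 ML/d = 0.00706 m³/s.
40.3 µg/L = 0.0403 mg/L.
Flow-weighted mixing gives C = (0.00706·3.9 + 0.135·0.0403) / (0.00706 + 0.135) = 0.03298/0.1421 = 0.2321 mg/L.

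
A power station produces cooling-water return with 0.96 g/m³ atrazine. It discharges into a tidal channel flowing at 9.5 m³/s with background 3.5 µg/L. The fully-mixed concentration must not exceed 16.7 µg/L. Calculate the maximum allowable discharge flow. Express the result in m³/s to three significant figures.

0.133 m³/s

3.5 µg/L = 0.0035 mg/L.
16.7 µg/L = 0.0167 mg/L.
Mass balance at complete mixing: C_std·(Q_w + Q_r) = Q_w·C_e + Q_r·C_b.
Rearranging, Q_w = Q_r·(C_std − C_b)/(C_e − C_std) = 9.5·(0.0167 − 0.0035) / (0.96 − 0.0167) = 0.1329 m³/s.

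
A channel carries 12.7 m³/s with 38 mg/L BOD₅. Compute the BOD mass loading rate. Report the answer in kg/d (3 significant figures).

Mass flux = Q·C = 12.7 m³/s × 38 g/m³ = 482.6 g/s.
= 482.6 g/s × 86.4 = 4.17e+04 kg/d.

41700 kg/d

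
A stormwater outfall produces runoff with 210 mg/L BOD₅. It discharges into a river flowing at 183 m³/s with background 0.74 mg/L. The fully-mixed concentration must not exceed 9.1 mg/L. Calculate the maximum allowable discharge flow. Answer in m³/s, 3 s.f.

7.62 m³/s

Mass balance at complete mixing: C_std·(Q_w + Q_r) = Q_w·C_e + Q_r·C_b.
Rearranging, Q_w = Q_r·(C_std − C_b)/(C_e − C_std) = 183·(9.1 − 0.74) / (210 − 9.1) = 7.615 m³/s.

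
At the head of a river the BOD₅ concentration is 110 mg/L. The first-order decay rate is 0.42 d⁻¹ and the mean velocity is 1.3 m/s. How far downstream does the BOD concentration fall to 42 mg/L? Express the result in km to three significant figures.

From C = C₀·e^(−kt), t = ln(C₀/C)/k = ln(110/42)/0.42 = 0.9628/0.42 = 2.292 d.
Distance = v·t = 1.3 m/s × 1.981e+05 s = 2.575e+05 m = 257.5 km.

257 km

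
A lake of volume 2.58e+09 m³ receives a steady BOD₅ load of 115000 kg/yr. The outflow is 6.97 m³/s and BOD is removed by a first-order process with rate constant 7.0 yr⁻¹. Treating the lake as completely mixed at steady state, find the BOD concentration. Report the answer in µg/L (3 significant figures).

Outflow Q = 6.97 m³/s × 3.156e+07 s/yr = 2.2e+08 m³/yr.
Steady-state CSTR mass balance: W = Q·C + k·V·C, so C = W/(Q + kV).
Q + kV = 2.2e+08 + 7.0·2.58e+09 = 1.828e+10 m³/yr.
C = 115000/1.828e+10 = 6.291e-06 kg/m³ = 0.006291 mg/L = 6.291 µg/L.

6.29 µg/L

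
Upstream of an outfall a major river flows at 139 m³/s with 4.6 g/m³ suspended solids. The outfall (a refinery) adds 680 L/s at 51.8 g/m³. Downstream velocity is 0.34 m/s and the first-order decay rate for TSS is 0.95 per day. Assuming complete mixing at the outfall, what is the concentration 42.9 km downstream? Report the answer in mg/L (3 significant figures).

680 L/s = 0.68 m³/s.
After complete mixing, C₀ = (0.68·51.8 + 139·4.6) / 139.7 = 4.83 mg/L.
Travel time t = 4.29e+04 m / 0.34 m/s = 1.262e+05 s = 1.46 d.
C = 4.83·exp(−0.95·1.46) = 4.83·0.2497 = 1.206 mg/L.

1.21 mg/L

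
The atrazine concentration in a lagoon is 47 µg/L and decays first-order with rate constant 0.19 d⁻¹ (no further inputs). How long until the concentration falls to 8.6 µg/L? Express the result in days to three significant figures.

8.94 d

t = ln(C₀/C)/k = ln(47/8.6)/0.19 = 1.698/0.19 = 8.939 d.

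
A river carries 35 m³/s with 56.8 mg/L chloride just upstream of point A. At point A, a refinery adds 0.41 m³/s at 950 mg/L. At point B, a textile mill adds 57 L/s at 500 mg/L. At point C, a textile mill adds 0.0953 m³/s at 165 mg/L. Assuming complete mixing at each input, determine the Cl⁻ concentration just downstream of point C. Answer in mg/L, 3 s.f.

68.1 mg/L

After input A: C = (35·56.8 + 0.41·950) / 35.41 = 67.14 mg/L.
57 L/s = 0.057 m³/s.
After input B: C = (35.41·67.14 + 0.057·500) / 35.47 = 67.84 mg/L.
After input C: C = (35.47·67.84 + 0.0953·165) / 35.56 = 68.1 mg/L.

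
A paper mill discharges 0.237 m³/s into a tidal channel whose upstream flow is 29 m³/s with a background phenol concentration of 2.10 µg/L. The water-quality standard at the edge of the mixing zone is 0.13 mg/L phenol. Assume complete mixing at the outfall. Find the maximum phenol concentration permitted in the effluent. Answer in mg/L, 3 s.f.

15.8 mg/L

2.10 µg/L = 0.0021 mg/L.
Mass balance: 0.13·29.24 = 0.237·Cₑ + 29·0.0021.
Cₑ = (3.801 − 0.0609) / 0.237 = 15.78 mg/L.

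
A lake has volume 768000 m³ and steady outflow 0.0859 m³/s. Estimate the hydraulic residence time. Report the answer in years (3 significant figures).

0.283 yr

Q = 0.0859 m³/s × 3.156e+07 s/yr = 2.711e+06 m³/yr.
Hydraulic residence time τ = V/Q = 768000/2.711e+06 = 0.2833 yr.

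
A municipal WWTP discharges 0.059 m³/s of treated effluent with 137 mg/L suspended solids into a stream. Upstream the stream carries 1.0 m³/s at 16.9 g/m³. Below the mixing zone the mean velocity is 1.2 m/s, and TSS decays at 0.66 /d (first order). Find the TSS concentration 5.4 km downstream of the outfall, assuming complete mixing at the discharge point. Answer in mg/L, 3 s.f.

After complete mixing, C₀ = (0.059·137 + 1·16.9) / 1.059 = 23.59 mg/L.
Travel time t = 5400 m / 1.2 m/s = 4500 s = 0.05208 d.
C = 23.59·exp(−0.66·0.05208) = 23.59·0.9662 = 22.79 mg/L.

22.8 mg/L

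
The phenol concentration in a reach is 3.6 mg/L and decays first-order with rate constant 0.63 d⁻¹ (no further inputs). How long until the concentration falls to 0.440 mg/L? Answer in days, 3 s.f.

3.34 d

t = ln(C₀/C)/k = ln(3.6/0.440)/0.63 = 2.102/0.63 = 3.336 d.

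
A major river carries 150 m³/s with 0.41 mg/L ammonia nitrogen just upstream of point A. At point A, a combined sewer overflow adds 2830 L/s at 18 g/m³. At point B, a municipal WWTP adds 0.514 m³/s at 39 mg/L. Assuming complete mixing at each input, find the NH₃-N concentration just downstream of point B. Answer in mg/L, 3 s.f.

2830 L/s = 2.83 m³/s.
After input A: C = (150·0.41 + 2.83·18) / 152.8 = 0.7357 mg/L.
After input B: C = (152.8·0.7357 + 0.514·39) / 153.3 = 0.864 mg/L.

0.864 mg/L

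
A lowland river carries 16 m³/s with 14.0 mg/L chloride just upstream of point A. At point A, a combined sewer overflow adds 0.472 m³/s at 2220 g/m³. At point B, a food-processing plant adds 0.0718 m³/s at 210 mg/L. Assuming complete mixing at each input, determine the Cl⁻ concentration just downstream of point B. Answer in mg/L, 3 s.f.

77.8 mg/L

After input A: C = (16·14 + 0.472·2220) / 16.47 = 77.21 mg/L.
After input B: C = (16.47·77.21 + 0.0718·210) / 16.54 = 77.79 mg/L.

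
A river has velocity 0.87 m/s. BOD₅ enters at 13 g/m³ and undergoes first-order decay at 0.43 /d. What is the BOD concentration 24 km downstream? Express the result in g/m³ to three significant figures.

Travel time t = 24 km / 0.87 m/s = 2.4e+04/0.87 = 2.759e+04 s = 0.3193 d.
First-order decay: C = 13·exp(−0.43·0.3193) = 13·0.8717 = 11.33 g/m³.

11.3 g/m³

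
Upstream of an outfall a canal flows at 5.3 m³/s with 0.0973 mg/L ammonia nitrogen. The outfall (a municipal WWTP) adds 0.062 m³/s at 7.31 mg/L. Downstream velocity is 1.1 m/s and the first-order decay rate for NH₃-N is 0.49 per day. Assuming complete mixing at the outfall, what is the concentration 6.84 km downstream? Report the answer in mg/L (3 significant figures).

0.174 mg/L

After complete mixing, C₀ = (0.062·7.31 + 5.3·0.0973) / 5.362 = 0.1807 mg/L.
Travel time t = 6840 m / 1.1 m/s = 6218 s = 0.07197 d.
C = 0.1807·exp(−0.49·0.07197) = 0.1807·0.9653 = 0.1744 mg/L.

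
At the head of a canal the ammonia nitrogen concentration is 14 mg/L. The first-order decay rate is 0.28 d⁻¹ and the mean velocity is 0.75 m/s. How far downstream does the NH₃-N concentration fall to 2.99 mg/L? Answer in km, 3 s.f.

357 km

From C = C₀·e^(−kt), t = ln(C₀/C)/k = ln(14/2.99)/0.28 = 1.544/0.28 = 5.514 d.
Distance = v·t = 0.75 m/s × 4.764e+05 s = 3.573e+05 m = 357.3 km.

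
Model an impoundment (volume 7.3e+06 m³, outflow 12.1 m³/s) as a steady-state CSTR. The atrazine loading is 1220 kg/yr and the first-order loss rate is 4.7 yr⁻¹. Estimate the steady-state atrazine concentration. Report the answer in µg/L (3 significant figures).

2.93 µg/L

Outflow Q = 12.1 m³/s × 3.156e+07 s/yr = 3.818e+08 m³/yr.
Steady-state CSTR mass balance: W = Q·C + k·V·C, so C = W/(Q + kV).
Q + kV = 3.818e+08 + 4.7·7.3e+06 = 4.162e+08 m³/yr.
C = 1220/4.162e+08 = 2.932e-06 kg/m³ = 0.002932 mg/L = 2.932 µg/L.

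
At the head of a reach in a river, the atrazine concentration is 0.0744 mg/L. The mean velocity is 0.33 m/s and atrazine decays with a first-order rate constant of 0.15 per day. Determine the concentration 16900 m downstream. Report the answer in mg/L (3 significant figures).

Travel time t = 16900 m / 0.33 m/s = 1.69e+04/0.33 = 5.121e+04 s = 0.5927 d.
First-order decay: C = 0.0744·exp(−0.15·0.5927) = 0.0744·0.9149 = 0.06807 mg/L.

0.0681 mg/L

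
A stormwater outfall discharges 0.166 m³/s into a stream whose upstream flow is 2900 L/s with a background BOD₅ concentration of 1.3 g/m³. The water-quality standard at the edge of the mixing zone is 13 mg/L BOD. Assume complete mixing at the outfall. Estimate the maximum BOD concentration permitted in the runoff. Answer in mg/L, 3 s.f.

217 mg/L

2900 L/s = 2.9 m³/s.
Mass balance: 13·3.066 = 0.166·Cₑ + 2.9·1.3.
Cₑ = (39.86 − 3.77) / 0.166 = 217.4 mg/L.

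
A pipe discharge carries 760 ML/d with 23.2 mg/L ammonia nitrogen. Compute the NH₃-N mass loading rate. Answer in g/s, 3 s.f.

760 ML/d = 8.796 m³/s.
Mass flux = Q·C = 8.796 m³/s × 23.2 g/m³ = 204.1 g/s.

204 g/s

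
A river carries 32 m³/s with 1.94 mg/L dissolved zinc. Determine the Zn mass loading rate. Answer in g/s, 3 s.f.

62.1 g/s

Mass flux = Q·C = 32 m³/s × 1.94 g/m³ = 62.08 g/s.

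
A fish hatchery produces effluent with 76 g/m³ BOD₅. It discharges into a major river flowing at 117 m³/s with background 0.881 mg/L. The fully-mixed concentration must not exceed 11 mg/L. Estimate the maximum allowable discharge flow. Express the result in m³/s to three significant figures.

Mass balance at complete mixing: C_std·(Q_w + Q_r) = Q_w·C_e + Q_r·C_b.
Rearranging, Q_w = Q_r·(C_std − C_b)/(C_e − C_std) = 117·(11 − 0.881) / (76 − 11) = 18.21 m³/s.

18.2 m³/s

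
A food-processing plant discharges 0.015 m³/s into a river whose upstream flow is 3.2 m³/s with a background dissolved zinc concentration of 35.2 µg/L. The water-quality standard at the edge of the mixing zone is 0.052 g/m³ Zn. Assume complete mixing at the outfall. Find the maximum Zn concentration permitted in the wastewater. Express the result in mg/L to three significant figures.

35.2 µg/L = 0.0352 mg/L.
Mass balance: 0.052·3.215 = 0.015·Cₑ + 3.2·0.0352.
Cₑ = (0.1672 − 0.1126) / 0.015 = 3.636 mg/L.

3.64 mg/L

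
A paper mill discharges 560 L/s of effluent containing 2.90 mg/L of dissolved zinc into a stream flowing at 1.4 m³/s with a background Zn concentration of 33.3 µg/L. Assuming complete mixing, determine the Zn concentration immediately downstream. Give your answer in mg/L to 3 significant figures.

560 L/s = 0.56 m³/s.
33.3 µg/L = 0.0333 mg/L.
Conservation of mass across the mixing zone: C = (0.56·2.9 + 1.4·0.0333) / (0.56 + 1.4) = 1.671/1.96 = 0.8524 mg/L.

0.852 mg/L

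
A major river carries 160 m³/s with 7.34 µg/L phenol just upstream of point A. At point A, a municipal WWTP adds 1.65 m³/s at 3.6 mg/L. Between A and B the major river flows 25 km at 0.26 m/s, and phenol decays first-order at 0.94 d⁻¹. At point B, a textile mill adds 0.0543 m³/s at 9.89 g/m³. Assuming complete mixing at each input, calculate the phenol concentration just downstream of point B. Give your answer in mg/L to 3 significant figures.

0.0188 mg/L

7.34 µg/L = 0.00734 mg/L.
After input A: C = (160·0.00734 + 1.65·3.6) / 161.7 = 0.04401 mg/L.
Over the 25 km reach to input B (t = 9.615e+04 s = 1.113 d), decay gives C = 0.04401·exp(−0.94·1.113) = 0.01546 mg/L.
After input B: C = (161.7·0.01546 + 0.0543·9.89) / 161.7 = 0.01878 mg/L.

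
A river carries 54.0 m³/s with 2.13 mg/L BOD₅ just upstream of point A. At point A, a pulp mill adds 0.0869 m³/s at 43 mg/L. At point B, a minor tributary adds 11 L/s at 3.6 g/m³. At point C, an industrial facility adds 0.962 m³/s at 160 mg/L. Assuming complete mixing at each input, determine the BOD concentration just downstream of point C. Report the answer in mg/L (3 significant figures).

After input A: C = (54·2.13 + 0.0869·43) / 54.09 = 2.196 mg/L.
11 L/s = 0.011 m³/s.
After input B: C = (54.09·2.196 + 0.011·3.6) / 54.1 = 2.196 mg/L.
After input C: C = (54.1·2.196 + 0.962·160) / 55.06 = 4.953 mg/L.

4.95 mg/L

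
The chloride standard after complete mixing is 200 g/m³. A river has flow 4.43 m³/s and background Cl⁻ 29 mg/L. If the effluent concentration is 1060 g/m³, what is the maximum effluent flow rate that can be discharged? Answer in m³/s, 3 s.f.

0.881 m³/s

Mass balance at complete mixing: C_std·(Q_w + Q_r) = Q_w·C_e + Q_r·C_b.
Rearranging, Q_w = Q_r·(C_std − C_b)/(C_e − C_std) = 4.43·(200 − 29) / (1060 − 200) = 0.8808 m³/s.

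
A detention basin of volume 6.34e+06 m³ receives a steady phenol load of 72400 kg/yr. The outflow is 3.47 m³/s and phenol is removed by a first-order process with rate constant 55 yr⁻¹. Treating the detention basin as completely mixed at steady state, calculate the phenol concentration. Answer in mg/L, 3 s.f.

Outflow Q = 3.47 m³/s × 3.156e+07 s/yr = 1.095e+08 m³/yr.
Steady-state CSTR mass balance: W = Q·C + k·V·C, so C = W/(Q + kV).
Q + kV = 1.095e+08 + 55·6.34e+06 = 4.582e+08 m³/yr.
C = 72400/4.582e+08 = 0.000158 kg/m³ = 0.158 mg/L.

0.158 mg/L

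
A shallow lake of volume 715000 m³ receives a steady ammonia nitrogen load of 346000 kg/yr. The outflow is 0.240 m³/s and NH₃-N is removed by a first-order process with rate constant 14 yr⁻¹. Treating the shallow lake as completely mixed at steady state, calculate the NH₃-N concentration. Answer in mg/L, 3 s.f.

Outflow Q = 0.240 m³/s × 3.156e+07 s/yr = 7.574e+06 m³/yr.
Steady-state CSTR mass balance: W = Q·C + k·V·C, so C = W/(Q + kV).
Q + kV = 7.574e+06 + 14·715000 = 1.758e+07 m³/yr.
C = 346000/1.758e+07 = 0.01968 kg/m³ = 19.68 mg/L.

19.7 mg/L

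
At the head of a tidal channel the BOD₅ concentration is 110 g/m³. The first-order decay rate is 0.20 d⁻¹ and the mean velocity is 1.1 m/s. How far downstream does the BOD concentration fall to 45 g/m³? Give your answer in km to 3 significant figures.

425 km

From C = C₀·e^(−kt), t = ln(C₀/C)/k = ln(110/45)/0.20 = 0.8938/0.20 = 4.469 d.
Distance = v·t = 1.1 m/s × 3.861e+05 s = 4.247e+05 m = 424.7 km.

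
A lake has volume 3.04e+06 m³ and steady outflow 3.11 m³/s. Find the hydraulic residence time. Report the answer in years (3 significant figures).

0.0310 yr

Q = 3.11 m³/s × 3.156e+07 s/yr = 9.814e+07 m³/yr.
Hydraulic residence time τ = V/Q = 3.04e+06/9.814e+07 = 0.03097 yr.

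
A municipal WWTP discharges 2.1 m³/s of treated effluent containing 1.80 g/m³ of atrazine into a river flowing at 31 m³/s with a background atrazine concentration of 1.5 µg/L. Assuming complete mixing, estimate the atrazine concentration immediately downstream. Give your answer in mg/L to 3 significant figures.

1.5 µg/L = 0.0015 mg/L.
Flow-weighted mixing gives C = (2.1·1.8 + 31·0.0015) / (2.1 + 31) = 3.827/33.1 = 0.1156 mg/L.

0.116 mg/L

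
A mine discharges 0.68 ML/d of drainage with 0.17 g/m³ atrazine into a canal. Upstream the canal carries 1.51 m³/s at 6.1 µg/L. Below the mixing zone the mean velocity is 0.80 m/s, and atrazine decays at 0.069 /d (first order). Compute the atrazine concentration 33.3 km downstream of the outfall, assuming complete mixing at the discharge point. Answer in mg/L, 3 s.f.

0.68 ML/d = 0.00787 m³/s.
6.1 µg/L = 0.0061 mg/L.
After complete mixing, C₀ = (0.00787·0.17 + 1.51·0.0061) / 1.518 = 0.00695 mg/L.
Travel time t = 3.33e+04 m / 0.80 m/s = 4.162e+04 s = 0.4818 d.
C = 0.00695·exp(−0.069·0.4818) = 0.00695·0.9673 = 0.006723 mg/L.

0.00672 mg/L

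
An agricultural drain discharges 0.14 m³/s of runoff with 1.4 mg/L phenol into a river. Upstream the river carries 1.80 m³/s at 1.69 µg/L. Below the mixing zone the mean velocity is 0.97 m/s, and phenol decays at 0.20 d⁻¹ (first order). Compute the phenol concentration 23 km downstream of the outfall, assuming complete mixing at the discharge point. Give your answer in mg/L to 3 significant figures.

1.69 µg/L = 0.00169 mg/L.
After complete mixing, C₀ = (0.14·1.4 + 1.8·0.00169) / 1.94 = 0.1026 mg/L.
Travel time t = 2.3e+04 m / 0.97 m/s = 2.371e+04 s = 0.2744 d.
C = 0.1026·exp(−0.20·0.2744) = 0.1026·0.9466 = 0.09712 mg/L.

0.0971 mg/L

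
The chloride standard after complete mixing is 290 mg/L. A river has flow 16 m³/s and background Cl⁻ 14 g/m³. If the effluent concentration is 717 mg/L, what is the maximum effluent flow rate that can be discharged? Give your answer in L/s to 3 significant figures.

Mass balance at complete mixing: C_std·(Q_w + Q_r) = Q_w·C_e + Q_r·C_b.
Rearranging, Q_w = Q_r·(C_std − C_b)/(C_e − C_std) = 16·(290 − 14) / (717 − 290) = 10.34 m³/s.
= 1.034e+04 L/s.

10300 L/s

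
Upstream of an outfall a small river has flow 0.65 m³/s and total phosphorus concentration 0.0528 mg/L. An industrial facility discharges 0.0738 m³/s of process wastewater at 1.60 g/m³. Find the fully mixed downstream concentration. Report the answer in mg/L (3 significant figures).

0.211 mg/L

Conservation of mass across the mixing zone: C = (0.0738·1.6 + 0.65·0.0528) / (0.0738 + 0.65) = 0.1524/0.7238 = 0.2106 mg/L.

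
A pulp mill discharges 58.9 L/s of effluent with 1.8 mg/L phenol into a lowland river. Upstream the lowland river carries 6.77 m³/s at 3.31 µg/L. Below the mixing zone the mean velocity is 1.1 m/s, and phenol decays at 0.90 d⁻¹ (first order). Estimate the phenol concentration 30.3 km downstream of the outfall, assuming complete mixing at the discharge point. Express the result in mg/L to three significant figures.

58.9 L/s = 0.0589 m³/s.
3.31 µg/L = 0.00331 mg/L.
After complete mixing, C₀ = (0.0589·1.8 + 6.77·0.00331) / 6.829 = 0.01881 mg/L.
Travel time t = 3.03e+04 m / 1.1 m/s = 2.755e+04 s = 0.3188 d.
C = 0.01881·exp(−0.90·0.3188) = 0.01881·0.7506 = 0.01412 mg/L.

0.0141 mg/L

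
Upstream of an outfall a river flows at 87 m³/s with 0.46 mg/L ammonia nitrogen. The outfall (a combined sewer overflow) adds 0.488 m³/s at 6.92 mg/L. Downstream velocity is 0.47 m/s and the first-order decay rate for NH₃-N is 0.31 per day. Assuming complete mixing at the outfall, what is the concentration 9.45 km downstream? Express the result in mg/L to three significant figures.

After complete mixing, C₀ = (0.488·6.92 + 87·0.46) / 87.49 = 0.496 mg/L.
Travel time t = 9450 m / 0.47 m/s = 2.011e+04 s = 0.2327 d.
C = 0.496·exp(−0.31·0.2327) = 0.496·0.9304 = 0.4615 mg/L.

0.462 mg/L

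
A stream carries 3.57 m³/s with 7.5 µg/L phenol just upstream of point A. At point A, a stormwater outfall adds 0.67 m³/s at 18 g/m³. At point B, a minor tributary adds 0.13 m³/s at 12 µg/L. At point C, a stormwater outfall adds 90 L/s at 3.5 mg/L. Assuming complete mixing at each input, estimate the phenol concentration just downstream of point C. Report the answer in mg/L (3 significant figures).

7.5 µg/L = 0.0075 mg/L.
After input A: C = (3.57·0.0075 + 0.67·18) / 4.24 = 2.851 mg/L.
12 µg/L = 0.012 mg/L.
After input B: C = (4.24·2.851 + 0.13·0.012) / 4.37 = 2.766 mg/L.
90 L/s = 0.09 m³/s.
After input C: C = (4.37·2.766 + 0.09·3.5) / 4.46 = 2.781 mg/L.

2.78 mg/L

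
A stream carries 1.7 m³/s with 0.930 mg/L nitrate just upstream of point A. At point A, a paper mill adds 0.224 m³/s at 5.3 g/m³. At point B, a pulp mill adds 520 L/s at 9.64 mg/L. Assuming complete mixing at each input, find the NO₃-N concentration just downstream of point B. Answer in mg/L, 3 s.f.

3.18 mg/L

After input A: C = (1.7·0.93 + 0.224·5.3) / 1.924 = 1.439 mg/L.
520 L/s = 0.52 m³/s.
After input B: C = (1.924·1.439 + 0.52·9.64) / 2.444 = 3.184 mg/L.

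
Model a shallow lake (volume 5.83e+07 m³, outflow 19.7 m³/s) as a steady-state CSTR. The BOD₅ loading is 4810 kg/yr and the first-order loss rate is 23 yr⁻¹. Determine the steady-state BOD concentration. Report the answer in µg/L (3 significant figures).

Outflow Q = 19.7 m³/s × 3.156e+07 s/yr = 6.217e+08 m³/yr.
Steady-state CSTR mass balance: W = Q·C + k·V·C, so C = W/(Q + kV).
Q + kV = 6.217e+08 + 23·5.83e+07 = 1.963e+09 m³/yr.
C = 4810/1.963e+09 = 2.451e-06 kg/m³ = 0.002451 mg/L = 2.451 µg/L.

2.45 µg/L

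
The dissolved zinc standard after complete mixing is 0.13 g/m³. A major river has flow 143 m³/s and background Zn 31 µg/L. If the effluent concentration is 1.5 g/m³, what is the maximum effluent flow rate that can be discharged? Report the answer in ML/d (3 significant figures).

31 µg/L = 0.031 mg/L.
Mass balance at complete mixing: C_std·(Q_w + Q_r) = Q_w·C_e + Q_r·C_b.
Rearranging, Q_w = Q_r·(C_std − C_b)/(C_e − C_std) = 143·(0.13 − 0.031) / (1.5 − 0.13) = 10.33 m³/s.
= 892.8 ML/d.

893 ML/d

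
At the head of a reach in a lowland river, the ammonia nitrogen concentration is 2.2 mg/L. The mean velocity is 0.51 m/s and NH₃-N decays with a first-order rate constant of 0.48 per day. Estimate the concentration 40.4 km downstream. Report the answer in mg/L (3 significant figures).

1.42 mg/L

Travel time t = 40.4 km / 0.51 m/s = 4.04e+04/0.51 = 7.922e+04 s = 0.9168 d.
First-order decay: C = 2.2·exp(−0.48·0.9168) = 2.2·0.644 = 1.417 mg/L.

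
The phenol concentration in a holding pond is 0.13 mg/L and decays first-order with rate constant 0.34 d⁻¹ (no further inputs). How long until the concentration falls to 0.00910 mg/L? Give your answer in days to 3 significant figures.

7.82 d

t = ln(C₀/C)/k = ln(0.13/0.00910)/0.34 = 2.659/0.34 = 7.821 d.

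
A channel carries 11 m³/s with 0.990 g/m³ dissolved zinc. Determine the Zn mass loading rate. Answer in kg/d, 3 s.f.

Mass flux = Q·C = 11 m³/s × 0.99 g/m³ = 10.89 g/s.
= 10.89 g/s × 86.4 = 940.9 kg/d.

941 kg/d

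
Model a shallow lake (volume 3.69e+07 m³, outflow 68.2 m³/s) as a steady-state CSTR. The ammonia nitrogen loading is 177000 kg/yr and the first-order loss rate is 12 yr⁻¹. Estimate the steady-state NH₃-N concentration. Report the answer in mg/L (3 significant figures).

0.0682 mg/L

Outflow Q = 68.2 m³/s × 3.156e+07 s/yr = 2.152e+09 m³/yr.
Steady-state CSTR mass balance: W = Q·C + k·V·C, so C = W/(Q + kV).
Q + kV = 2.152e+09 + 12·3.69e+07 = 2.595e+09 m³/yr.
C = 177000/2.595e+09 = 6.821e-05 kg/m³ = 0.06821 mg/L.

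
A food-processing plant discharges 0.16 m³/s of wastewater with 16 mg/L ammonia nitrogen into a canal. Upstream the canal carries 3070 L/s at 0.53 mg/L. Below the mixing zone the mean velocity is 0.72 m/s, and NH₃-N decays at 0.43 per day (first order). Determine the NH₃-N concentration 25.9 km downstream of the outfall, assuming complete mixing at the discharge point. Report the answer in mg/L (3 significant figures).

3070 L/s = 3.07 m³/s.
After complete mixing, C₀ = (0.16·16 + 3.07·0.53) / 3.23 = 1.296 mg/L.
Travel time t = 2.59e+04 m / 0.72 m/s = 3.597e+04 s = 0.4163 d.
C = 1.296·exp(−0.43·0.4163) = 1.296·0.8361 = 1.084 mg/L.

1.08 mg/L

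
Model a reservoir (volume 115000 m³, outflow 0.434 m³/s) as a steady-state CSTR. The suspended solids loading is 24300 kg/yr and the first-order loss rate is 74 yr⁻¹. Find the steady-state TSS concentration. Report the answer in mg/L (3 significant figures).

1.09 mg/L

Outflow Q = 0.434 m³/s × 3.156e+07 s/yr = 1.37e+07 m³/yr.
Steady-state CSTR mass balance: W = Q·C + k·V·C, so C = W/(Q + kV).
Q + kV = 1.37e+07 + 74·115000 = 2.221e+07 m³/yr.
C = 24300/2.221e+07 = 0.001094 kg/m³ = 1.094 mg/L.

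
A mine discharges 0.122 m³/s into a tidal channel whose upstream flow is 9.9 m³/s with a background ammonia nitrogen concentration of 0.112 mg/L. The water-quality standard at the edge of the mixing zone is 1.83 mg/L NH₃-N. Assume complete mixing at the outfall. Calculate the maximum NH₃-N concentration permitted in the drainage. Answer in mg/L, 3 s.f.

141 mg/L

Mass balance: 1.83·10.02 = 0.122·Cₑ + 9.9·0.112.
Cₑ = (18.34 − 1.109) / 0.122 = 141.2 mg/L.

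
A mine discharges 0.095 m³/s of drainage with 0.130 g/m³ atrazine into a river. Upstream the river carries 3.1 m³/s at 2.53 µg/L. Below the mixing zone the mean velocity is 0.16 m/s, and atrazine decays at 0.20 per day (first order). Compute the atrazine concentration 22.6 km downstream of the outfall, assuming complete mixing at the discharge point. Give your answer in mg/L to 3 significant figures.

2.53 µg/L = 0.00253 mg/L.
After complete mixing, C₀ = (0.095·0.13 + 3.1·0.00253) / 3.195 = 0.00632 mg/L.
Travel time t = 2.26e+04 m / 0.16 m/s = 1.412e+05 s = 1.635 d.
C = 0.00632·exp(−0.20·1.635) = 0.00632·0.7211 = 0.004558 mg/L.

0.00456 mg/L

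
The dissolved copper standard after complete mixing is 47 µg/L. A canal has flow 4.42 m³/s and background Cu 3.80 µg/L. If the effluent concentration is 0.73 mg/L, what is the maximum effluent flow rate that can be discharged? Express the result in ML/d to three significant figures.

24.2 ML/d

3.80 µg/L = 0.0038 mg/L.
47 µg/L = 0.047 mg/L.
Mass balance at complete mixing: C_std·(Q_w + Q_r) = Q_w·C_e + Q_r·C_b.
Rearranging, Q_w = Q_r·(C_std − C_b)/(C_e − C_std) = 4.42·(0.047 − 0.0038) / (0.73 − 0.047) = 0.2796 m³/s.
= 24.15 ML/d.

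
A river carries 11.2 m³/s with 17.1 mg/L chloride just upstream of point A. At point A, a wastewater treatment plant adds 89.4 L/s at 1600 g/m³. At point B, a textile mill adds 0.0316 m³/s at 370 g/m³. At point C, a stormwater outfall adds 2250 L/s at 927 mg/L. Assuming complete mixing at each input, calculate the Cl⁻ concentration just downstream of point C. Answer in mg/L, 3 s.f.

89.4 L/s = 0.0894 m³/s.
After input A: C = (11.2·17.1 + 0.0894·1600) / 11.29 = 29.63 mg/L.
After input B: C = (11.29·29.63 + 0.0316·370) / 11.32 = 30.58 mg/L.
2250 L/s = 2.25 m³/s.
After input C: C = (11.32·30.58 + 2.25·927) / 13.57 = 179.2 mg/L.

179 mg/L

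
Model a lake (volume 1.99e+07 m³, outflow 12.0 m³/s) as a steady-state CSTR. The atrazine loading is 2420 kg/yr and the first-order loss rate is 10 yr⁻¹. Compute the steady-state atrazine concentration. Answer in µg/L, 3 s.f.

Outflow Q = 12.0 m³/s × 3.156e+07 s/yr = 3.787e+08 m³/yr.
Steady-state CSTR mass balance: W = Q·C + k·V·C, so C = W/(Q + kV).
Q + kV = 3.787e+08 + 10·1.99e+07 = 5.777e+08 m³/yr.
C = 2420/5.777e+08 = 4.189e-06 kg/m³ = 0.004189 mg/L = 4.189 µg/L.

4.19 µg/L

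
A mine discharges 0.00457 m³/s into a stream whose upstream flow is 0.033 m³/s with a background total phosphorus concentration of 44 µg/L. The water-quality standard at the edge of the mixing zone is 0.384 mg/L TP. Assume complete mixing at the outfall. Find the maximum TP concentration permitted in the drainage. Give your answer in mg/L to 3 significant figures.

2.84 mg/L

44 µg/L = 0.044 mg/L.
Mass balance: 0.384·0.03757 = 0.00457·Cₑ + 0.033·0.044.
Cₑ = (0.01443 − 0.001452) / 0.00457 = 2.839 mg/L.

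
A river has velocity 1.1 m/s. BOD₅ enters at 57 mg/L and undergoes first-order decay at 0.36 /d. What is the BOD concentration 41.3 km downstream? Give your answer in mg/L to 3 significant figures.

Travel time t = 41.3 km / 1.1 m/s = 4.13e+04/1.1 = 3.755e+04 s = 0.4346 d.
First-order decay: C = 57·exp(−0.36·0.4346) = 57·0.8552 = 48.75 mg/L.

48.7 mg/L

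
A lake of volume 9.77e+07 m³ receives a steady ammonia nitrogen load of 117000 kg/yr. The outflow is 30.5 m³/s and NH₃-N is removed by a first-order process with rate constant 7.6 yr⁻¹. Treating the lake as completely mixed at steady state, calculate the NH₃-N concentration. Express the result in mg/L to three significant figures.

0.0686 mg/L

Outflow Q = 30.5 m³/s × 3.156e+07 s/yr = 9.625e+08 m³/yr.
Steady-state CSTR mass balance: W = Q·C + k·V·C, so C = W/(Q + kV).
Q + kV = 9.625e+08 + 7.6·9.77e+07 = 1.705e+09 m³/yr.
C = 117000/1.705e+09 = 6.862e-05 kg/m³ = 0.06862 mg/L.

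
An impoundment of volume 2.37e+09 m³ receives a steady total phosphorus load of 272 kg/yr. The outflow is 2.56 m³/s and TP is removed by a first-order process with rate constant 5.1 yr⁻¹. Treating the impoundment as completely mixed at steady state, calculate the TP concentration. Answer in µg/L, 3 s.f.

0.0224 µg/L

Outflow Q = 2.56 m³/s × 3.156e+07 s/yr = 8.079e+07 m³/yr.
Steady-state CSTR mass balance: W = Q·C + k·V·C, so C = W/(Q + kV).
Q + kV = 8.079e+07 + 5.1·2.37e+09 = 1.217e+10 m³/yr.
C = 272/1.217e+10 = 2.235e-08 kg/m³ = 2.235e-05 mg/L = 0.02235 µg/L.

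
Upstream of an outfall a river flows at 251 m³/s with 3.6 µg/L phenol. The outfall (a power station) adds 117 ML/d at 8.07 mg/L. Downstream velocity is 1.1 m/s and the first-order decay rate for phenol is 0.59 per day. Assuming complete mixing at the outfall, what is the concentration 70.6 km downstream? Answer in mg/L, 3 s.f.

0.0302 mg/L

117 ML/d = 1.354 m³/s.
3.6 µg/L = 0.0036 mg/L.
After complete mixing, C₀ = (1.354·8.07 + 251·0.0036) / 252.4 = 0.04689 mg/L.
Travel time t = 7.06e+04 m / 1.1 m/s = 6.418e+04 s = 0.7428 d.
C = 0.04689·exp(−0.59·0.7428) = 0.04689·0.6451 = 0.03025 mg/L.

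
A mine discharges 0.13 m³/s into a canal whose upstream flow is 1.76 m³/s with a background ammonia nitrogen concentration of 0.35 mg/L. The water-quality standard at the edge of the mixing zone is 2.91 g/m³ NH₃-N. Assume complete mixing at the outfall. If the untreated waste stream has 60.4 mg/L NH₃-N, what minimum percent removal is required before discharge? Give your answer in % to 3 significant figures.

37.8 %

Mass balance: 2.91·1.89 = 0.13·Cₑ + 1.76·0.35.
Cₑ = (5.5 − 0.616) / 0.13 = 37.57 mg/L.
Required removal = 1 − 37.57/60.4 = 37.8 %.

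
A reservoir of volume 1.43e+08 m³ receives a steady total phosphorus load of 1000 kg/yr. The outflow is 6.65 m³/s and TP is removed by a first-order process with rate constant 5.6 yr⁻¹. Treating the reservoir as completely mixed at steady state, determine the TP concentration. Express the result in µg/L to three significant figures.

0.989 µg/L

Outflow Q = 6.65 m³/s × 3.156e+07 s/yr = 2.099e+08 m³/yr.
Steady-state CSTR mass balance: W = Q·C + k·V·C, so C = W/(Q + kV).
Q + kV = 2.099e+08 + 5.6·1.43e+08 = 1.011e+09 m³/yr.
C = 1000/1.011e+09 = 9.895e-07 kg/m³ = 0.0009895 mg/L = 0.9895 µg/L.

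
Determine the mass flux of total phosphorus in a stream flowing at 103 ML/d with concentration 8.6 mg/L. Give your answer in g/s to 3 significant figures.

10.3 g/s

103 ML/d = 1.192 m³/s.
Mass flux = Q·C = 1.192 m³/s × 8.6 g/m³ = 10.25 g/s.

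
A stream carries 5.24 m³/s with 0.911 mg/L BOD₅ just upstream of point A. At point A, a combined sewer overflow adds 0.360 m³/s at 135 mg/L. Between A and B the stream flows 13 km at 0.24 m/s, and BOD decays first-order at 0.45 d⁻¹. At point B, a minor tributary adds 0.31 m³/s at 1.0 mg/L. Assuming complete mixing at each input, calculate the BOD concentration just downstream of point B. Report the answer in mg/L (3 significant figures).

6.86 mg/L

After input A: C = (5.24·0.911 + 0.36·135) / 5.6 = 9.531 mg/L.
Over the 13 km reach to input B (t = 5.417e+04 s = 0.6269 d), decay gives C = 9.531·exp(−0.45·0.6269) = 7.188 mg/L.
After input B: C = (5.6·7.188 + 0.31·1) / 5.91 = 6.864 mg/L.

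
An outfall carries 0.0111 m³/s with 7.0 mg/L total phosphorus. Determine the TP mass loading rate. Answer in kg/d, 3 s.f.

Mass flux = Q·C = 0.0111 m³/s × 7 g/m³ = 0.0777 g/s.
= 0.0777 g/s × 86.4 = 6.713 kg/d.

6.71 kg/d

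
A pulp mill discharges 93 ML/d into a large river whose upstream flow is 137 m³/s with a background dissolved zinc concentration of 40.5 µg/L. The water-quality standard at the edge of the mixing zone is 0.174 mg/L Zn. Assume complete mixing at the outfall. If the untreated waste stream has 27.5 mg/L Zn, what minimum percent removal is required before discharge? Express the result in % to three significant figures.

37.6 %

93 ML/d = 1.076 m³/s.
40.5 µg/L = 0.0405 mg/L.
Mass balance: 0.174·138.1 = 1.076·Cₑ + 137·0.0405.
Cₑ = (24.03 − 5.548) / 1.076 = 17.17 mg/L.
Required removal = 1 − 17.17/27.5 = 37.58 %.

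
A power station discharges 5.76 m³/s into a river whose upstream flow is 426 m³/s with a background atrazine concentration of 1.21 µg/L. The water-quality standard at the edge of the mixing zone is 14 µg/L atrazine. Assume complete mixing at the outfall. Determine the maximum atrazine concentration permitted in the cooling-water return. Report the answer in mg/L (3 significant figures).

1.21 µg/L = 0.00121 mg/L.
14 µg/L = 0.014 mg/L.
Mass balance: 0.014·431.8 = 5.76·Cₑ + 426·0.00121.
Cₑ = (6.045 − 0.5155) / 5.76 = 0.9599 mg/L.

0.960 mg/L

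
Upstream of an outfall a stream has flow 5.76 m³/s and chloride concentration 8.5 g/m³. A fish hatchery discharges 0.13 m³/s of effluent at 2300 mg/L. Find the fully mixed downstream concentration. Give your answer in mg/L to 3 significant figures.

Conservation of mass across the mixing zone: C = (0.13·2300 + 5.76·8.5) / (0.13 + 5.76) = 348/5.89 = 59.08 mg/L.

59.1 mg/L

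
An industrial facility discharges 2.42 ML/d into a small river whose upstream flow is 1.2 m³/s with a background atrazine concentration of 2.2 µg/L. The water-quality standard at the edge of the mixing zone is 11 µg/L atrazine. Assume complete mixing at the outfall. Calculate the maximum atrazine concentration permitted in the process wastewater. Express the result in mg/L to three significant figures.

0.388 mg/L

2.42 ML/d = 0.02801 m³/s.
2.2 µg/L = 0.0022 mg/L.
11 µg/L = 0.011 mg/L.
Mass balance: 0.011·1.228 = 0.02801·Cₑ + 1.2·0.0022.
Cₑ = (0.01351 − 0.00264) / 0.02801 = 0.388 mg/L.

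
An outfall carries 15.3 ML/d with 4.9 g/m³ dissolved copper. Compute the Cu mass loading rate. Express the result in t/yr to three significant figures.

15.3 ML/d = 0.1771 m³/s.
Mass flux = Q·C = 0.1771 m³/s × 4.9 g/m³ = 0.8677 g/s.
= 0.8677 g/s × 31.56 = 27.38 t/yr.

27.4 t/yr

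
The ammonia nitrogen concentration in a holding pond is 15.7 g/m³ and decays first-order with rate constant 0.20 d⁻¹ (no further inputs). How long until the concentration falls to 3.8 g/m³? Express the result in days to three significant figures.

t = ln(C₀/C)/k = ln(15.7/3.8)/0.20 = 1.419/0.20 = 7.093 d.

7.09 d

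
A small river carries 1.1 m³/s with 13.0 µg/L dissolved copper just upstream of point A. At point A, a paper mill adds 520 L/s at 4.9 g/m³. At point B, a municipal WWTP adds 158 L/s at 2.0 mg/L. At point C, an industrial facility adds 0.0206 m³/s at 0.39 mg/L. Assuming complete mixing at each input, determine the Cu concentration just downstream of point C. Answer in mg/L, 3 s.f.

1.60 mg/L

13.0 µg/L = 0.013 mg/L.
520 L/s = 0.52 m³/s.
After input A: C = (1.1·0.013 + 0.52·4.9) / 1.62 = 1.582 mg/L.
158 L/s = 0.158 m³/s.
After input B: C = (1.62·1.582 + 0.158·2) / 1.778 = 1.619 mg/L.
After input C: C = (1.778·1.619 + 0.0206·0.39) / 1.799 = 1.605 mg/L.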